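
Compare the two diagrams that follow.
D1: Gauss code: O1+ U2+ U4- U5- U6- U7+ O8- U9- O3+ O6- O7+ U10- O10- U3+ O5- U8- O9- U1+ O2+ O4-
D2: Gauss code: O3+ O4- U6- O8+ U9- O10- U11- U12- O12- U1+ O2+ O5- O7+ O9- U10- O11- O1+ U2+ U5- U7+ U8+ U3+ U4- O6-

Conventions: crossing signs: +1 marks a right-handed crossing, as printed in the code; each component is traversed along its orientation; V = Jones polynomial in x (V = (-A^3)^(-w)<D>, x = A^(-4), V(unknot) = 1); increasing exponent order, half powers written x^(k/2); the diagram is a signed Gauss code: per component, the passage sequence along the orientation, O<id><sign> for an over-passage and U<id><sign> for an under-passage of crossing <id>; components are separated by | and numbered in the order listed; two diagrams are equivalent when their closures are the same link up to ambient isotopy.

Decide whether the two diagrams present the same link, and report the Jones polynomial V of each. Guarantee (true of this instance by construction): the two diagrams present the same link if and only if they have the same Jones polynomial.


equivalent: no
V(D1) = -x^-4 + x^-3 + x^-1  (w -2, c 10, <D> = A^-2 + A^6 - A^10)
V(D2) = 1  [12 crossings, <D> = A^-6, w = -2]
key observation: V(x) takes 2 values over 2 diagrams, fixing the grouping


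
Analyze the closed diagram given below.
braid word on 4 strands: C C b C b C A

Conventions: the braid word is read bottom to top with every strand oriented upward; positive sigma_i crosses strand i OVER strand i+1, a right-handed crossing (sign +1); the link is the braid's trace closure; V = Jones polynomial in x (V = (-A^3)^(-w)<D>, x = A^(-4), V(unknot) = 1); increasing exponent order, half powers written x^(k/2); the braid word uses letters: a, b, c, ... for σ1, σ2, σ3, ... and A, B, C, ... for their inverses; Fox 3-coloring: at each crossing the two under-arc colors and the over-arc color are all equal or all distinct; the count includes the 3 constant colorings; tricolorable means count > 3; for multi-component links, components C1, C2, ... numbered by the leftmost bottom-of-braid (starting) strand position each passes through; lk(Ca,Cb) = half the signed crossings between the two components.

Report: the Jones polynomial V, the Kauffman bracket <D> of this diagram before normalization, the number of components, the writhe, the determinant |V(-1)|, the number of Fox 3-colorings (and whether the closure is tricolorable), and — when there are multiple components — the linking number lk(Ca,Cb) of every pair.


V(x) = x^-5 - 2x^-4 + 2x^-3 - 2x^-2 + 2x^-1 - 1 + x
bracket: -A^-13 + A^-9 - 2A^-5 + 2A^-1 - 2A^3 + 2A^7 - A^11, w = -3
1 component, writhe -3, over 7 crossings
det 11, colorings 3 of 3^7 — not tricolorable
observation: det 11 = |V(-1)|; not divisible by 3, so not tricolorable


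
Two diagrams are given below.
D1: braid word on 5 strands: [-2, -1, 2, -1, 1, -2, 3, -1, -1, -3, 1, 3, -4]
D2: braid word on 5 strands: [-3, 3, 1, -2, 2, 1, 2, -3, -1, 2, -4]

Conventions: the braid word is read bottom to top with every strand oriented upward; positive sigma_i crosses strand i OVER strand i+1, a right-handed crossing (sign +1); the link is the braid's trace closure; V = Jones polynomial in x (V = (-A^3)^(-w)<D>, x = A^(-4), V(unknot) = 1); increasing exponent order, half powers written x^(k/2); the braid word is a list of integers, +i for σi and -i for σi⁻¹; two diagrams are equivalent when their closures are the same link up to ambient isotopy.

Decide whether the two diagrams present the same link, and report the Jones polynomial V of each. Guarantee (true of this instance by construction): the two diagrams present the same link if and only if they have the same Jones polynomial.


same link: no
V(D1) = -x^(-5/2) - x^(-1/2)  [13 crossings, <D> = A^-7 + A, w = -3]
V(D2) = -x^(1/2) + x^(3/2) - x^(5/2) - x^(9/2)  [11 crossings, <D> = A^-15 + A^-7 - A^-3 + A, w = +1]
insight: 2 classes among 2 diagrams; unequal V(x) rules out equality


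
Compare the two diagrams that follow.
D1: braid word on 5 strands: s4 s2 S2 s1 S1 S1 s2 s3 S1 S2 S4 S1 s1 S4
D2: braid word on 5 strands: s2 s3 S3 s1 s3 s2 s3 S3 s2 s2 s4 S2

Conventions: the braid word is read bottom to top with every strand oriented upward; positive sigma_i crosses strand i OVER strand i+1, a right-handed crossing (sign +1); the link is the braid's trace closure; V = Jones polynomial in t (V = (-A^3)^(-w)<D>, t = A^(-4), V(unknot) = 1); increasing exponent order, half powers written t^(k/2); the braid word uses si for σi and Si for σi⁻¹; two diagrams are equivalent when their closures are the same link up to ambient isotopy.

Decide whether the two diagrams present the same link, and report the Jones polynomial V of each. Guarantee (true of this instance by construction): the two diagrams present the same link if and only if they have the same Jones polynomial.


same link: no
V(D1) = 1  [14 crossings, <D> = A^-6, w = -2]
V(D2) = t + t^3 - t^4  [12 crossings, <D> = -A^2 + A^6 + A^14, w = +6]
insight: V(t) takes 2 values over 2 diagrams, fixing the grouping


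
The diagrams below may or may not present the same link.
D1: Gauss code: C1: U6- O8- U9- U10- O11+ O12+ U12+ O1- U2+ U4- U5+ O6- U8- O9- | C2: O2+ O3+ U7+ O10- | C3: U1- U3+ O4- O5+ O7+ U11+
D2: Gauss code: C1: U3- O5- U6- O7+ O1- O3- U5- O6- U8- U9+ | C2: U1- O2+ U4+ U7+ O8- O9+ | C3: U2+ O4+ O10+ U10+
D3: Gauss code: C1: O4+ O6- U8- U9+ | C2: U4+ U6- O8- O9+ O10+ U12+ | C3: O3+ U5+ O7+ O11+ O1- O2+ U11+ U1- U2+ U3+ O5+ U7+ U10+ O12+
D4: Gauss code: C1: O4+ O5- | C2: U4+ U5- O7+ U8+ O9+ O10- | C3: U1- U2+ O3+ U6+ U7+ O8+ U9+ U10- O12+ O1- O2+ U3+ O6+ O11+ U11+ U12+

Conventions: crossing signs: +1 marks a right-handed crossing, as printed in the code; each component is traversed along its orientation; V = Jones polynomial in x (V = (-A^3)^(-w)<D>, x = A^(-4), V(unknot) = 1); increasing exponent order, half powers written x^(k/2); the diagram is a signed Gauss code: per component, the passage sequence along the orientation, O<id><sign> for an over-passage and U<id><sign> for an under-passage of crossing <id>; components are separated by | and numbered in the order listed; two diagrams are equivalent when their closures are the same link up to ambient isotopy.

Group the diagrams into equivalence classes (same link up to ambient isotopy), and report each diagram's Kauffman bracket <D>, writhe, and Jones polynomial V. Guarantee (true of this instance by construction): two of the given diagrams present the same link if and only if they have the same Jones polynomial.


grouping into links: {D1, D2} | {D3, D4}
V(D1) = -x^-4 + x^-1 + 2 + x + x^2  (w 0, c 12, <D> = A^-8 + A^-4 + 2 + A^4 - A^16)
V(D2) = -x^-4 + x^-1 + 2 + x + x^2  (w 0, c 10, <D> = A^-8 + A^-4 + 2 + A^4 - A^16)
D3 (bracket -A^-10 + A^2 + 2A^6 + A^10 + A^14; 12 crossings at w = +6): V = x + x^2 + 2x^3 + x^4 - x^7
D4 (bracket -A^-10 + A^2 + 2A^6 + A^10 + A^14; 12 crossings at w = +6): V = x + x^2 + 2x^3 + x^4 - x^7
key observation: 2 values of V(x) split the 4 diagrams


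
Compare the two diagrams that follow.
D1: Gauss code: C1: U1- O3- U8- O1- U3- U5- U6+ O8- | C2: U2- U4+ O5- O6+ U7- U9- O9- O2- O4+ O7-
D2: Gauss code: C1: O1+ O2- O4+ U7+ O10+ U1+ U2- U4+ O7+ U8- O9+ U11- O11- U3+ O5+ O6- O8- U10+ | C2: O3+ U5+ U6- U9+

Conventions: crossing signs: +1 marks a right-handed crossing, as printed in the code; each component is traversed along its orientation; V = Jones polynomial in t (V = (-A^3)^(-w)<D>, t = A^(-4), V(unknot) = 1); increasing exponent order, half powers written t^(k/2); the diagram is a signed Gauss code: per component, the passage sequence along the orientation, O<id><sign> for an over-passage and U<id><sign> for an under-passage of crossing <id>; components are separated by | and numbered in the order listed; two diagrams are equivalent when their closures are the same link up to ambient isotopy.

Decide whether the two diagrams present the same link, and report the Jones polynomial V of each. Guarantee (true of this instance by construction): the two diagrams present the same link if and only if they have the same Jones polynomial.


equivalent: no
V(D1) = t^(-9/2) - t^(-5/2) - t^(-3/2) - t^(-1/2)  (w -5, c 9, <D> = A^-13 + A^-9 + A^-5 - A^3)
V(D2) = -t^(3/2) - 2t^(7/2) + t^(9/2) - t^(11/2) + t^(13/2)  [11 crossings, <D> = -A^-17 + A^-13 - A^-9 + 2A^-5 + A^3, w = +3]
key observation: V(t) takes 2 values over 2 diagrams, fixing the grouping


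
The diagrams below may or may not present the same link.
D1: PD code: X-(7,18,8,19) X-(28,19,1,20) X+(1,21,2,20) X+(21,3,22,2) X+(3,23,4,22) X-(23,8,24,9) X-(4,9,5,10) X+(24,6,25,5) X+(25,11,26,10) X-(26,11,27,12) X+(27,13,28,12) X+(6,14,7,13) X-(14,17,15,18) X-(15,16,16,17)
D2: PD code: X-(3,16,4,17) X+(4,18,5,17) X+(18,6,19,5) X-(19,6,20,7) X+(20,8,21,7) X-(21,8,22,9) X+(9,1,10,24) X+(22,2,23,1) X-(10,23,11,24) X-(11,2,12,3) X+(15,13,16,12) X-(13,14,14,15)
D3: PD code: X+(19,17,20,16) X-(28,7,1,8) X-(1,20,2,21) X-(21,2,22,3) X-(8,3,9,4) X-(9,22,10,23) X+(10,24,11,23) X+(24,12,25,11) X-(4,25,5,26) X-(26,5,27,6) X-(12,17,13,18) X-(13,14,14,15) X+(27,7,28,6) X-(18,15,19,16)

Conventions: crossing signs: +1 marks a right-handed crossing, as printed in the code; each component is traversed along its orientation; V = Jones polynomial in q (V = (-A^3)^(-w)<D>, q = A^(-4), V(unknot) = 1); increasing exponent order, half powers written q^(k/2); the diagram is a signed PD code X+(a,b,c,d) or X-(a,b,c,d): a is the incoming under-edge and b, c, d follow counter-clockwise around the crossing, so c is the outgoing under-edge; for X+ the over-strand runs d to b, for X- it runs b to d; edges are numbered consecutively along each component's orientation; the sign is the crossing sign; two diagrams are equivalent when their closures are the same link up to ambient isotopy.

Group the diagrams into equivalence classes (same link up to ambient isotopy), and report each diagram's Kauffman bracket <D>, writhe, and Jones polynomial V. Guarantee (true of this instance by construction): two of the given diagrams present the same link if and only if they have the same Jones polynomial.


grouping into links: {D1} | {D2} | {D3}
V(D1) = q + q^3 - q^4  (w 0, c 14, <D> = -A^-16 + A^-12 + A^-4)
V(D2) = 1  (w 0, c 12, <D> = 1)
V(D3) = -q^-6 + q^-5 - q^-4 + 2q^-3 - q^-2 + q^-1  [14 crossings, <D> = A^-14 - A^-10 + 2A^-6 - A^-2 + A^2 - A^6, w = -6]
why: V(q) takes 3 values over 3 diagrams, fixing the grouping


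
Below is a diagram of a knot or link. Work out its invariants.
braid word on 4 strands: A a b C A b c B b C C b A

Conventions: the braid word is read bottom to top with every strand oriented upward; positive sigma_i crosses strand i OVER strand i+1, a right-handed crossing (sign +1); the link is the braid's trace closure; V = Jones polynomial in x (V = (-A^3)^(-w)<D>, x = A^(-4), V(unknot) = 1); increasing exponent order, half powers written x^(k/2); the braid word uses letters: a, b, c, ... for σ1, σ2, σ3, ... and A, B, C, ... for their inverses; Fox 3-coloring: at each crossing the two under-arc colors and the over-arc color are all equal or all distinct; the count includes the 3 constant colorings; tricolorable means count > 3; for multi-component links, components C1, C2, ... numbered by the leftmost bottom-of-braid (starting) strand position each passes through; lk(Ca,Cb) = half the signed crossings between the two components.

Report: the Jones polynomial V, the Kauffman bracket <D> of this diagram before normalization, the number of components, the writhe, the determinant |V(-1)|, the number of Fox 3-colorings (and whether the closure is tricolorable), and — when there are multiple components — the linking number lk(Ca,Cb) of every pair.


V(x) = x^-4 - 2x^-3 + 3x^-2 - 4x^-1 + 4 - 3x + 3x^2 - x^3
bracket: A^-15 - 3A^-11 + 3A^-7 - 4A^-3 + 4A - 3A^5 + 2A^9 - A^13, w = -1
1 component, writhe -1, over 13 crossings
det 21, colorings 9 of 3^13 — tricolorable
observation: w = -1 shifts under R1 moves; the (-A^3)^(1) factor cancels that in V


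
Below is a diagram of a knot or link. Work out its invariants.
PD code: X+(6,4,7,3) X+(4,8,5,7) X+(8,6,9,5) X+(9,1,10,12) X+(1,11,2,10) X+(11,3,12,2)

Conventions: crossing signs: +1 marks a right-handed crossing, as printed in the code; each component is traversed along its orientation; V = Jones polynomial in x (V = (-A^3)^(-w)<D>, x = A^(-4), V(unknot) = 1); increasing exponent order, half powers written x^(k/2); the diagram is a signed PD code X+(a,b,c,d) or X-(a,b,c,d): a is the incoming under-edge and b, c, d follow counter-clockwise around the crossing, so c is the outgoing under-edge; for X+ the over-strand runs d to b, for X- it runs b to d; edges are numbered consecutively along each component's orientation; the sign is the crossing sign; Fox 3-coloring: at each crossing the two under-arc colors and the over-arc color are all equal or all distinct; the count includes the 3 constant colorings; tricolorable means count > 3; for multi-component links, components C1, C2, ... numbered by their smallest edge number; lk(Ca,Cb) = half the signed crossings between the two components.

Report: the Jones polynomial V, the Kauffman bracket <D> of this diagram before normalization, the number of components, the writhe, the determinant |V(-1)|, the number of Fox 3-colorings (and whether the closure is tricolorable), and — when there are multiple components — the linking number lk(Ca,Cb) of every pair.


V = x^2 + 2x^4 - 2x^5 + x^6 - 2x^7 + x^8
<D> = A^-14 - 2A^-10 + A^-6 - 2A^-2 + 2A^2 + A^10 (w = +6)
1 component over 6 crossings, w = +6
27 Fox colorings among 3^6, |V(-1)| = 9: tricolorable
why: det 9 = |V(-1)|; divisible by 3, so tricolorable


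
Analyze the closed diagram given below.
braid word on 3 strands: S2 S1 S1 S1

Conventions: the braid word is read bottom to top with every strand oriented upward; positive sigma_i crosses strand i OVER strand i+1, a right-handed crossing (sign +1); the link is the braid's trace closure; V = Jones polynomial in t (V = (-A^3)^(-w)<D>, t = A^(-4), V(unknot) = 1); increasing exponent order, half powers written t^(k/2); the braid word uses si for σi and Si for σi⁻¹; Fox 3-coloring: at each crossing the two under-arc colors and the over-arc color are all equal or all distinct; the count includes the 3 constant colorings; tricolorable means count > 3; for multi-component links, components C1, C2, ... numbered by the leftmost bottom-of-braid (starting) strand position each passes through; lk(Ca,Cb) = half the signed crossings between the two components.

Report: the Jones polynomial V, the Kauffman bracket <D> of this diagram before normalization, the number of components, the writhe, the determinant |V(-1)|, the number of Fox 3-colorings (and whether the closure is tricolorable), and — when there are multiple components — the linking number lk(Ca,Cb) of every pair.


V = -t^-4 + t^-3 + t^-1
<D> = A^-8 + 1 - A^4 (w = -4)
1 component over 4 crossings, w = -4
9 Fox colorings among 3^4, |V(-1)| = 3: tricolorable
why: |V(-1)| = 3: so tricolorable, since 3 divides 3


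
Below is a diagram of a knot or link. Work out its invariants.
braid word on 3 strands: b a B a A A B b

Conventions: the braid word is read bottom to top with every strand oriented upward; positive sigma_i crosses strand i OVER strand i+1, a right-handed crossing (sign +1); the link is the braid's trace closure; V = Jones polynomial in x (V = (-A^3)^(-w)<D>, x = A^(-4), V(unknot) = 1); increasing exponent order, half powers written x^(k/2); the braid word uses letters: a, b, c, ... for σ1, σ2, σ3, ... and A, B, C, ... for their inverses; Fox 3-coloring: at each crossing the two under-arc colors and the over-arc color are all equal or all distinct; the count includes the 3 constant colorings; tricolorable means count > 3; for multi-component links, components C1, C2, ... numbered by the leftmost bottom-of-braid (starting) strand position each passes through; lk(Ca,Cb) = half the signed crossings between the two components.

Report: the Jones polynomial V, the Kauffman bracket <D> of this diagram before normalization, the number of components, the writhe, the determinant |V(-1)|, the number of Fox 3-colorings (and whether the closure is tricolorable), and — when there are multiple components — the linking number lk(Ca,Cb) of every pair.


Jones polynomial: V(x) = 1
<D> = 1; writhe 0
components 1, writhe 0 (8 crossings)
3-colorings: 3 of 3^8, det 1 — not tricolorable
note: inverse pairs cancel, leaving σ2 σ1 σ2⁻¹ σ1⁻¹


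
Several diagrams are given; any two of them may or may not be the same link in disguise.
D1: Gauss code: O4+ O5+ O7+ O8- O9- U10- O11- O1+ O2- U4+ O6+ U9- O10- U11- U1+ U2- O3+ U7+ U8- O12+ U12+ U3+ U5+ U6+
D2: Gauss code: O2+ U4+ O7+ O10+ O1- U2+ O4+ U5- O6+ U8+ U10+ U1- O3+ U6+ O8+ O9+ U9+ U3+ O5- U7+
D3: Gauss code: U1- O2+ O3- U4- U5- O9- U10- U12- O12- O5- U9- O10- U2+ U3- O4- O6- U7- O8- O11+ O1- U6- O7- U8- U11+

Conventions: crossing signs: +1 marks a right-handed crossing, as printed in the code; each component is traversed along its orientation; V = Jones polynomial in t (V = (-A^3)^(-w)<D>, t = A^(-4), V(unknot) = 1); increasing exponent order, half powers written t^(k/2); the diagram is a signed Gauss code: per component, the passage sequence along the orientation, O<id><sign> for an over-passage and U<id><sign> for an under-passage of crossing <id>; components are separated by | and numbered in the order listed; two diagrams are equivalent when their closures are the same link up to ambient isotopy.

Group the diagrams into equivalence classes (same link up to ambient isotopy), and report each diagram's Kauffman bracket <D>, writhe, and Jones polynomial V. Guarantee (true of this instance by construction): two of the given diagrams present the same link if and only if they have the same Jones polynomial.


equivalence classes: {D1} | {D2} | {D3}
D1 (bracket A^6; 12 crossings at w = +2): V = 1
V(D2) = t^2 + 2t^4 - 2t^5 + t^6 - 2t^7 + t^8  (w +6, c 10, <D> = A^-14 - 2A^-10 + A^-6 - 2A^-2 + 2A^2 + A^10)
V(D3) = t^-8 - 2t^-7 + t^-6 - 2t^-5 + 2t^-4 + t^-2  (w -8, c 12, <D> = A^-16 + 2A^-8 - 2A^-4 + 1 - 2A^4 + A^8)
observation: 3 classes among 3 diagrams; unequal V(t) rules out equality


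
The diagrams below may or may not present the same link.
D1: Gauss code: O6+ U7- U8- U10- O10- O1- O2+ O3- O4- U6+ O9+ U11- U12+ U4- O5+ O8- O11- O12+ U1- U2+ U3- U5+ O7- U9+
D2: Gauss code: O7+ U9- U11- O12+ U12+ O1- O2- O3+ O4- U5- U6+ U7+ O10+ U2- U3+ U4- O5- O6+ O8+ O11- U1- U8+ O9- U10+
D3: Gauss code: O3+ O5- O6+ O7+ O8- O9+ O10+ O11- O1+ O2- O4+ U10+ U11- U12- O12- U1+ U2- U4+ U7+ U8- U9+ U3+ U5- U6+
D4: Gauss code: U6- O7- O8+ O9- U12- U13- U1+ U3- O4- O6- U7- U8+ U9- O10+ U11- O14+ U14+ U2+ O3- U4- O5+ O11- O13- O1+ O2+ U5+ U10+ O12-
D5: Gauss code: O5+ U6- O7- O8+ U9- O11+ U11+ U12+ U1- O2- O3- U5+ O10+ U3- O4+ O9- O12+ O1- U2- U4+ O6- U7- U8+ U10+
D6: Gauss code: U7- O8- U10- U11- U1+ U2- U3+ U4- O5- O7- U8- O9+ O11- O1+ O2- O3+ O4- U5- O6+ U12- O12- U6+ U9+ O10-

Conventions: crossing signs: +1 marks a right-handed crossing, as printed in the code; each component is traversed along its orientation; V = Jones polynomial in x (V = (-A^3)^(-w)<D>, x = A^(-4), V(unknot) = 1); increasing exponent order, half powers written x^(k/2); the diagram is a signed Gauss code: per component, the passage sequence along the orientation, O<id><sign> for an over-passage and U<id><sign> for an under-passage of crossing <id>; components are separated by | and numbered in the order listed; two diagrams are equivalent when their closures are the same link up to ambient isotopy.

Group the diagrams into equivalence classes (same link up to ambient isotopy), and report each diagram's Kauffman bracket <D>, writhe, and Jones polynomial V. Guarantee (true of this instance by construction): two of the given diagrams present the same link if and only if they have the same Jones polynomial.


classes: {D1, D2, D5} | {D3} | {D4, D6}
V(D1) = x^-4 - x^-3 + x^-2 - 2x^-1 + 2 - x + x^2  [12 crossings, <D> = A^-14 - A^-10 + 2A^-6 - 2A^-2 + A^2 - A^6 + A^10, w = -2]
V(D2) = x^-4 - x^-3 + x^-2 - 2x^-1 + 2 - x + x^2  [12 crossings, <D> = A^-8 - A^-4 + 2 - 2A^4 + A^8 - A^12 + A^16, w = 0]
D3 (bracket A^6; 12 crossings at w = +2): V = 1
D4 (bracket A^-2 - A^2 + 2A^6 - A^10 + A^14 - A^18; 14 crossings at w = -2): V = -x^-6 + x^-5 - x^-4 + 2x^-3 - x^-2 + x^-1
V(D5) = x^-4 - x^-3 + x^-2 - 2x^-1 + 2 - x + x^2  (w 0, c 12, <D> = A^-8 - A^-4 + 2 - 2A^4 + A^8 - A^12 + A^16)
D6 (bracket A^-8 - A^-4 + 2 - A^4 + A^8 - A^12; 12 crossings at w = -4): V = -x^-6 + x^-5 - x^-4 + 2x^-3 - x^-2 + x^-1
note: V(x) takes 3 values over 6 diagrams, fixing the grouping


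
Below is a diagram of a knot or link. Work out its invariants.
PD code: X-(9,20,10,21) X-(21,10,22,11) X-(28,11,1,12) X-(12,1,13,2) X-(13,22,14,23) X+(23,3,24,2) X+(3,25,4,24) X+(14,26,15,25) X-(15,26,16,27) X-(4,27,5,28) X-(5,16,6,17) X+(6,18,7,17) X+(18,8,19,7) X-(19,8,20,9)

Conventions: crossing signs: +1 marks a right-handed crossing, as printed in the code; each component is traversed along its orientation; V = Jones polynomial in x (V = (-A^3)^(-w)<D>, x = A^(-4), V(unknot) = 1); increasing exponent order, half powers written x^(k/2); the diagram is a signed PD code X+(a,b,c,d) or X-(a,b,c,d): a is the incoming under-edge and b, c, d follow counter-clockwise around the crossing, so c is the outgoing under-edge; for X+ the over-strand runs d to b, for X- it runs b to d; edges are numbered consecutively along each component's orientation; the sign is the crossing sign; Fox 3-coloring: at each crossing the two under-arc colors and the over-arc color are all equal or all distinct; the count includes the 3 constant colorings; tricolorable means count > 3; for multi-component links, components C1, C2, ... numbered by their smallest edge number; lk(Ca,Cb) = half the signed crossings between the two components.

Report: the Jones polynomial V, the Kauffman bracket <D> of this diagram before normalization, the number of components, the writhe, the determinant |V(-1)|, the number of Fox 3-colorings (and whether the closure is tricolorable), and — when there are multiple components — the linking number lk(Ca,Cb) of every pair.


V = -x^-6 + x^-5 - x^-4 + 2x^-3 - x^-2 + x^-1
<D> = A^-8 - A^-4 + 2 - A^4 + A^8 - A^12 (w = -4)
1 component over 14 crossings, w = -4
3 Fox colorings among 3^14, |V(-1)| = 7: not tricolorable
why: V spans 5 powers of x: at least 5 crossings in any diagram


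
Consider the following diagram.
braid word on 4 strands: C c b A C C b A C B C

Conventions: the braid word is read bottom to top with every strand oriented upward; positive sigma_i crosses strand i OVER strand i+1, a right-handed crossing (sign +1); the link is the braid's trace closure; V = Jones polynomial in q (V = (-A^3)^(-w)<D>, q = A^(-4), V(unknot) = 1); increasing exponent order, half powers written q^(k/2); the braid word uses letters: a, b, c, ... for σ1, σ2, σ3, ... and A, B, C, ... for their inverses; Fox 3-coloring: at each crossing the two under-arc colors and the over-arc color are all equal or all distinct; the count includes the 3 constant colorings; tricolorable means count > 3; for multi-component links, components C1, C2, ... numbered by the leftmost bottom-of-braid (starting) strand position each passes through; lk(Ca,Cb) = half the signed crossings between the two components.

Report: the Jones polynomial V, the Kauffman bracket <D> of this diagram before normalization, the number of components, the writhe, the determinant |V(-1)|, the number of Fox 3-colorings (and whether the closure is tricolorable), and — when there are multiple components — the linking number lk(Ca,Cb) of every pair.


V = -q^-4 + q^-3 + q^-1
<D> = -A^-11 - A^-3 + A (w = -5)
1 component over 11 crossings, w = -5
9 Fox colorings among 3^11, |V(-1)| = 3: tricolorable
why: w = -5 (over 11 crossings) is diagram-only; (-A^3)^(5) removes it from V


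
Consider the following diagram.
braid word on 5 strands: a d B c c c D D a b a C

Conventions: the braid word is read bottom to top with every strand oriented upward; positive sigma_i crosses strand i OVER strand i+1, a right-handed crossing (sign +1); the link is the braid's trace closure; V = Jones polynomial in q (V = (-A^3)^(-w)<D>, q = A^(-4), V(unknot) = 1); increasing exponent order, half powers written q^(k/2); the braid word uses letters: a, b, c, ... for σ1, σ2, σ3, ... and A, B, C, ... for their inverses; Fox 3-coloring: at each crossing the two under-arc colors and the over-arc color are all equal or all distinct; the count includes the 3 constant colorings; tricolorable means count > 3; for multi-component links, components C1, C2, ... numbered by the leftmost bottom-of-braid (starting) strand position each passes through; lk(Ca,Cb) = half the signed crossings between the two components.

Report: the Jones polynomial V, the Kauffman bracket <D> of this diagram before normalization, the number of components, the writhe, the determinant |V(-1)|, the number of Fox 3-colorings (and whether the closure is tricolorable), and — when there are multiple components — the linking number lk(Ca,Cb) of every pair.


V = q - q^2 + 2q^3 - q^4 + q^5 - q^6
<D> = -A^-12 + A^-8 - A^-4 + 2 - A^4 + A^8 (w = +4)
1 component over 12 crossings, w = +4
3 Fox colorings among 3^12, |V(-1)| = 7: not tricolorable
why: |V(-1)| = 7: so not tricolorable, since 3 does not divide 7


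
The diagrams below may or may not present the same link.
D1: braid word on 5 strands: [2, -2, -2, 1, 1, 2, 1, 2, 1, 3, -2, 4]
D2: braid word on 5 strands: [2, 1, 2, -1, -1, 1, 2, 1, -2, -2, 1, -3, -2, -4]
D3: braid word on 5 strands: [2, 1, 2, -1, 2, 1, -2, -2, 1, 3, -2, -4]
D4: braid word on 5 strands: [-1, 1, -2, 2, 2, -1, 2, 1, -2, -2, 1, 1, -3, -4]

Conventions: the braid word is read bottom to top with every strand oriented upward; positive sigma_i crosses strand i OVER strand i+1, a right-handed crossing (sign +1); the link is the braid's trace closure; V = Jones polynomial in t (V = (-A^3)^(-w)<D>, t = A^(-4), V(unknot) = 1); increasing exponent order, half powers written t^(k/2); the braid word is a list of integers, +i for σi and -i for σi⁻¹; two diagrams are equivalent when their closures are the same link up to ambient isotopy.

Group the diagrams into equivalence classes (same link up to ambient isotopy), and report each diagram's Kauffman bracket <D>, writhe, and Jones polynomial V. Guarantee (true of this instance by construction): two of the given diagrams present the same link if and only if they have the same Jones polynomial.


grouping into links: {D1} | {D2, D3, D4}
V(D1) = t - t^2 + 2t^3 - t^4 + t^5 - t^6  (w +6, c 12, <D> = -A^-6 + A^-2 - A^2 + 2A^6 - A^10 + A^14)
V(D2) = -t^-1 + 2 - t + 2t^2 - t^3 + t^4 - t^5  [14 crossings, <D> = -A^-20 + A^-16 - A^-12 + 2A^-8 - A^-4 + 2 - A^4, w = 0]
V(D3) = -t^-1 + 2 - t + 2t^2 - t^3 + t^4 - t^5  (w +2, c 12, <D> = -A^-14 + A^-10 - A^-6 + 2A^-2 - A^2 + 2A^6 - A^10)
V(D4) = -t^-1 + 2 - t + 2t^2 - t^3 + t^4 - t^5  [14 crossings, <D> = -A^-20 + A^-16 - A^-12 + 2A^-8 - A^-4 + 2 - A^4, w = 0]
why: 2 values of V(t) split the 4 diagrams


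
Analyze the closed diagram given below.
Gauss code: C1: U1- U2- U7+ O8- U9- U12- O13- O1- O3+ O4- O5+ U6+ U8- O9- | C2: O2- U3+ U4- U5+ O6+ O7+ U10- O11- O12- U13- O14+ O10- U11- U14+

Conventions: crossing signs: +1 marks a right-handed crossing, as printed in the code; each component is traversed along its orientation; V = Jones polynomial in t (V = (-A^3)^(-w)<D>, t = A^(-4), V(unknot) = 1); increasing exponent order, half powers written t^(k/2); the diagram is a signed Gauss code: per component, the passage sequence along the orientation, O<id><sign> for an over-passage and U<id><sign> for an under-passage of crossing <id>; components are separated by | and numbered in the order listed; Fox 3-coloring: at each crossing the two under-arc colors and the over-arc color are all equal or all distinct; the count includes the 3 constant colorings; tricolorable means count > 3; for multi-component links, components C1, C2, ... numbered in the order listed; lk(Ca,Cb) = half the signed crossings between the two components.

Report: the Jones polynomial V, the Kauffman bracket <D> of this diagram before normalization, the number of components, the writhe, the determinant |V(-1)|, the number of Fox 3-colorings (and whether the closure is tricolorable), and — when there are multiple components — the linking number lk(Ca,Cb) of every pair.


V(t) = -t^(-15/2) + 3t^(-13/2) - 3t^(-11/2) + 4t^(-9/2) - 5t^(-7/2) + 3t^(-5/2) - 3t^(-3/2) + t^(-1/2) - t^(1/2)
bracket: -A^-14 + A^-10 - 3A^-6 + 3A^-2 - 5A^2 + 4A^6 - 3A^10 + 3A^14 - A^18, w = -4
2 components, writhe -4, over 14 crossings
lk(C1,C2) = 0
det 24, colorings 9 of 3^14 — tricolorable
observation: w = -4 (over 14 crossings) is diagram-only; (-A^3)^(4) removes it from V


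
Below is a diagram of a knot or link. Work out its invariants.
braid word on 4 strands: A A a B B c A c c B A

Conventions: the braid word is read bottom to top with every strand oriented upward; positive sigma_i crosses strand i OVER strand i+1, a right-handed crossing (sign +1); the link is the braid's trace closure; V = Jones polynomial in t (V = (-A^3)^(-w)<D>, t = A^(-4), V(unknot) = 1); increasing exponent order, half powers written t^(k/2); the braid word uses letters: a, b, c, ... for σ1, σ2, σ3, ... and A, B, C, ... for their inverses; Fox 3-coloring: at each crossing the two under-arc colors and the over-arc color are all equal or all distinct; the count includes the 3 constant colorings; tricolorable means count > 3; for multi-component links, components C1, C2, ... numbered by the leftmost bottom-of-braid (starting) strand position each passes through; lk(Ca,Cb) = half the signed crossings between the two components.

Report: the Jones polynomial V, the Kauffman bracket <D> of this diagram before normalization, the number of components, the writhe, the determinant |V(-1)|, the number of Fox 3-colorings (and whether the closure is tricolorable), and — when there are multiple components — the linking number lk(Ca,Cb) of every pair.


V = -t^-6 + t^-5 - 2t^-4 + 3t^-3 - 2t^-2 + 3t^-1 - 1 + t - t^2
<D> = A^-17 - A^-13 + A^-9 - 3A^-5 + 2A^-1 - 3A^3 + 2A^7 - A^11 + A^15 (w = -3)
1 component over 11 crossings, w = -3
9 Fox colorings among 3^11, |V(-1)| = 15: tricolorable
why: V spans 8 powers of t: at least 8 crossings in any diagram


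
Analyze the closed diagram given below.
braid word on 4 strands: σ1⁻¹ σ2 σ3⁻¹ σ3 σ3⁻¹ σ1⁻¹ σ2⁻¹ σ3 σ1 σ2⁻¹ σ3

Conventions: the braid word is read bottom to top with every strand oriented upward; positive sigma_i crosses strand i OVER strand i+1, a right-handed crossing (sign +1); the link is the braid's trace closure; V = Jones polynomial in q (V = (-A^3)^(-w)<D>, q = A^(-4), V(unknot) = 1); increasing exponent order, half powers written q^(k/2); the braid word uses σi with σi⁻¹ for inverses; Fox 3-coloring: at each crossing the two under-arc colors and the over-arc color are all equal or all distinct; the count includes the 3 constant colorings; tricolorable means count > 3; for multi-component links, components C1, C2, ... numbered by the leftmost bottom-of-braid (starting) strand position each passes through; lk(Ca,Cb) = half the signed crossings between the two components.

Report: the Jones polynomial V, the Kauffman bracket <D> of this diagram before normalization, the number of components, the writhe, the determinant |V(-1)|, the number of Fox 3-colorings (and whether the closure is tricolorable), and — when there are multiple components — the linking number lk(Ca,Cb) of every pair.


V(q) = q^-4 - q^-3 + q^-2 - 2q^-1 + 2 - q + q^2
bracket: -A^-11 + A^-7 - 2A^-3 + 2A - A^5 + A^9 - A^13, w = -1
1 component, writhe -1, over 11 crossings
det 9, colorings 9 of 3^11 — tricolorable
observation: |V(-1)| = 9: so tricolorable, since 3 divides 9


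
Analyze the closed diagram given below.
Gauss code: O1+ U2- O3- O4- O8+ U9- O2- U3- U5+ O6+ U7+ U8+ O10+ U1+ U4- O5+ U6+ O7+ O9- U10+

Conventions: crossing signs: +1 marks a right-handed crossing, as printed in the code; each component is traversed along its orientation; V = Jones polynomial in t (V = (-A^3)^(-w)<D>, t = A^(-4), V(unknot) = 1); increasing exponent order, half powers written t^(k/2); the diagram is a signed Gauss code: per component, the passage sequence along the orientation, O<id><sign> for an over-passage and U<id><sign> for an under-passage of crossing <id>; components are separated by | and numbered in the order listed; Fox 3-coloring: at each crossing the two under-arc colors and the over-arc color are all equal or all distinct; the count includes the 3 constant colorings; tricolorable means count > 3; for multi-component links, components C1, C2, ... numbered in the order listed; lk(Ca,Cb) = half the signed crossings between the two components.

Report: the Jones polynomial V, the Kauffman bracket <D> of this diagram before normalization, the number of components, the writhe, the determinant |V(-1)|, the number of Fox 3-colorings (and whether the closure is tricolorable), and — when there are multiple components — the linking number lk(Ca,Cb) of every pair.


V(t) = -t^-2 + 2t^-1 - 3 + 5t - 4t^2 + 5t^3 - 4t^4 + 2t^5 - t^6
bracket: -A^-18 + 2A^-14 - 4A^-10 + 5A^-6 - 4A^-2 + 5A^2 - 3A^6 + 2A^10 - A^14, w = +2
1 component, writhe +2, over 10 crossings
det 27, colorings 9 of 3^10 — tricolorable
observation: w = +2 shifts under R1 moves; the (-A^3)^(-2) factor cancels that in V


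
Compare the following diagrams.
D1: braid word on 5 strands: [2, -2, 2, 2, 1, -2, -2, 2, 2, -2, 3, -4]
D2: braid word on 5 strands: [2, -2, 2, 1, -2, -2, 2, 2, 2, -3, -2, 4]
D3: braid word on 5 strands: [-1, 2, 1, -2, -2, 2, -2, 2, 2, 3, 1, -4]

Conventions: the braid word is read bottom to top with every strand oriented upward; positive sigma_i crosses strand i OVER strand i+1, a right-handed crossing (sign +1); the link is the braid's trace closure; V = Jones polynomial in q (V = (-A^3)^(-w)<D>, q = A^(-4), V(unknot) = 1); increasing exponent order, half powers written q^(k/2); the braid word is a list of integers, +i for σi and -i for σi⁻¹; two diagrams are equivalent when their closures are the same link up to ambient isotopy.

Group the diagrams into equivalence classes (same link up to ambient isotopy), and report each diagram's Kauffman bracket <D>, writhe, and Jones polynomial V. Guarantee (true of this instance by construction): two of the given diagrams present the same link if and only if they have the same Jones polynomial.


equivalence classes: {D1, D2, D3}
D1 (bracket A^6; 12 crossings at w = +2): V = 1
V(D2) = 1  (w +2, c 12, <D> = A^6)
V(D3) = 1  [12 crossings, <D> = A^6, w = +2]
key observation: one V(q) for all 3 diagrams — one class (guaranteed)


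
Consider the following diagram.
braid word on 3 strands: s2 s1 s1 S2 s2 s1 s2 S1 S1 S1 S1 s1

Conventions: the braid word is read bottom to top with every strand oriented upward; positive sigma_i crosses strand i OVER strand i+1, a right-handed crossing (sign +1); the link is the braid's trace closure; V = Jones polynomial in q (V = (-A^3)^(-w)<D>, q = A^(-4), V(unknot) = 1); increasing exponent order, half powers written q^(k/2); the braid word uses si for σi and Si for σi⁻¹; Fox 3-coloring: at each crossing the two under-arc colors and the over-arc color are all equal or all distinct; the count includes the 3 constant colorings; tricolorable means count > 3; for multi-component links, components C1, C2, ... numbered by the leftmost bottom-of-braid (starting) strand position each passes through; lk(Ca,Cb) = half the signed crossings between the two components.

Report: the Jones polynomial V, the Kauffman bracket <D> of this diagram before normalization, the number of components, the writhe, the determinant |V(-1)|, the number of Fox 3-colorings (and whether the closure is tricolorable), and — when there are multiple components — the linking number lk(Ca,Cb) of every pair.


V = -q^-1 + 2 - q + 2q^2 - q^3 + q^4 - q^5
<D> = -A^-14 + A^-10 - A^-6 + 2A^-2 - A^2 + 2A^6 - A^10 (w = +2)
1 component over 12 crossings, w = +2
9 Fox colorings among 3^12, |V(-1)| = 9: tricolorable
why: det 9 = |V(-1)|; divisible by 3, so tricolorable


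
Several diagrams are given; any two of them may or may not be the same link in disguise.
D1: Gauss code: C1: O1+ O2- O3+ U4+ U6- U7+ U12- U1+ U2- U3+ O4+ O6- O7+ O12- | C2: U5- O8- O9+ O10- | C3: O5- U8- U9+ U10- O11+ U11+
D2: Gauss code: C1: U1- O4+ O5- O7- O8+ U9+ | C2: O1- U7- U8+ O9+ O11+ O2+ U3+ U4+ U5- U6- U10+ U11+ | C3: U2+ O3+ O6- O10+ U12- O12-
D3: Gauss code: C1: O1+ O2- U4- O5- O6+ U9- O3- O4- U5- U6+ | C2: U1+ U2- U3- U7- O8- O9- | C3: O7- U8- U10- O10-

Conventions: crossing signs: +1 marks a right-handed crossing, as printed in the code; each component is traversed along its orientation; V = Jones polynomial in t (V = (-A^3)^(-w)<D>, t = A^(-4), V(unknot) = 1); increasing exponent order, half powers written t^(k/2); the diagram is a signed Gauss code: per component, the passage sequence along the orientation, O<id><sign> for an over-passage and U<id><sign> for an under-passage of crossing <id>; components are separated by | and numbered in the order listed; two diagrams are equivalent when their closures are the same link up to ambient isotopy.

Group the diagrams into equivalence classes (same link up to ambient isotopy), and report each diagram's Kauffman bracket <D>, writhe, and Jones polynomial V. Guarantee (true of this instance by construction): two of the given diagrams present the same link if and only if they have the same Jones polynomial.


classes: {D1} | {D2} | {D3}
V(D1) = t^-3 + t^-2 + t^-1 + 1  [12 crossings, <D> = 1 + A^4 + A^8 + A^12, w = 0]
V(D2) = 1 + t + t^2 + t^3  [12 crossings, <D> = A^-6 + A^-2 + A^2 + A^6, w = +2]
V(D3) = t^-5 + 2t^-3 + t^-1  [10 crossings, <D> = A^-14 + 2A^-6 + A^2, w = -6]
note: 3 classes among 3 diagrams; unequal V(t) rules out equality


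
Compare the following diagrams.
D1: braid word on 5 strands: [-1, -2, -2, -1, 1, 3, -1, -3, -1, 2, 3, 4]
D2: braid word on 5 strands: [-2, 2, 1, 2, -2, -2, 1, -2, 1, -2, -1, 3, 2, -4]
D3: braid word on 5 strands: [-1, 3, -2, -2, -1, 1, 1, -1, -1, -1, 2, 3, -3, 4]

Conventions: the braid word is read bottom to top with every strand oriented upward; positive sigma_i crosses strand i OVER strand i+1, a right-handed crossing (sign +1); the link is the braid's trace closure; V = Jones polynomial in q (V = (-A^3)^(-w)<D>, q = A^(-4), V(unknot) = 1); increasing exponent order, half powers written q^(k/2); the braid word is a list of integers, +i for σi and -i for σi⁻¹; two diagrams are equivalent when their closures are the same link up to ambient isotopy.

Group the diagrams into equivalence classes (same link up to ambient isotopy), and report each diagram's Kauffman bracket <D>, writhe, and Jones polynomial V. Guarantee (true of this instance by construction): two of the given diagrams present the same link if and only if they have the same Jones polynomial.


grouping into links: {D1, D3} | {D2}
V(D1) = -q^-6 + q^-5 - q^-4 + 2q^-3 - q^-2 + q^-1  (w -2, c 12, <D> = A^-2 - A^2 + 2A^6 - A^10 + A^14 - A^18)
D2 (bracket -A^-12 + 2A^-8 - 2A^-4 + 3 - 2A^4 + 2A^8 - A^12; 14 crossings at w = 0): V = -q^-3 + 2q^-2 - 2q^-1 + 3 - 2q + 2q^2 - q^3
V(D3) = -q^-6 + q^-5 - q^-4 + 2q^-3 - q^-2 + q^-1  (w -2, c 14, <D> = A^-2 - A^2 + 2A^6 - A^10 + A^14 - A^18)
key observation: comparing 3 Jones polynomials yields 2 groups


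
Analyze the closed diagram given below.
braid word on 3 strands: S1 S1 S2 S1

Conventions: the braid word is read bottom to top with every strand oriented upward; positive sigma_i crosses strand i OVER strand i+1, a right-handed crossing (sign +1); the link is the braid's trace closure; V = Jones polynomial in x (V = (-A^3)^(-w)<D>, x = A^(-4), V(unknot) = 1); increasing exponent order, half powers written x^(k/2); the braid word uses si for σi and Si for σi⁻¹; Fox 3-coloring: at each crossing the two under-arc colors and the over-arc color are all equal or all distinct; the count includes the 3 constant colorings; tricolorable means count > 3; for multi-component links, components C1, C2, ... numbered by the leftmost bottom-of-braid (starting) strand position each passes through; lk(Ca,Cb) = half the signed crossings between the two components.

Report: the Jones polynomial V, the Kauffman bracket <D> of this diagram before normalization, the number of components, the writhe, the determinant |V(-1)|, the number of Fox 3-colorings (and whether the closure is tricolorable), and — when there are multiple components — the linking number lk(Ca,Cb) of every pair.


V(x) = -x^-4 + x^-3 + x^-1
bracket: A^-8 + 1 - A^4, w = -4
1 component, writhe -4, over 4 crossings
det 3, colorings 9 of 3^4 — tricolorable
observation: |V(-1)| = 3: so tricolorable, since 3 divides 3
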